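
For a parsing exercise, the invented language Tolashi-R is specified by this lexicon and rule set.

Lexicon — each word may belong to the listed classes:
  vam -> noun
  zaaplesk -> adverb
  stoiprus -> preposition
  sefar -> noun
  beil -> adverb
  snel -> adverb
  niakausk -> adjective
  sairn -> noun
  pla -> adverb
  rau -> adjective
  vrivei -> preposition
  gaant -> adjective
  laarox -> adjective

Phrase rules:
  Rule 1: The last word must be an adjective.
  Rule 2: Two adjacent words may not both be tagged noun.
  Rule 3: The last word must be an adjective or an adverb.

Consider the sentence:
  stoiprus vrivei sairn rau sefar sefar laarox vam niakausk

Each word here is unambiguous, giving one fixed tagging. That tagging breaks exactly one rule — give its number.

2

Fixed tagging: preposition preposition noun adjective noun noun adjective noun adjective.
Rule check: R1 ✓, R2 ✗, R3 ✓.
Only rule 2 fails.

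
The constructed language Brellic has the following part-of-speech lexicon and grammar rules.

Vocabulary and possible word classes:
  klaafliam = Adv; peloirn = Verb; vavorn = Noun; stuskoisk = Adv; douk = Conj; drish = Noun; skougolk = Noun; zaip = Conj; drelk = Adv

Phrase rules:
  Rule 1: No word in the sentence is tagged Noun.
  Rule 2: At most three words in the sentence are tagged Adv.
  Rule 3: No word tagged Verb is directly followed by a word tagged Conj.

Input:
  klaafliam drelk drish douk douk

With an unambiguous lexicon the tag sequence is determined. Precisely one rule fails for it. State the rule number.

Fixed tagging: Adv Adv Noun Conj Conj.
Checking each rule: R1 violated, R2 holds, R3 holds.
Only rule 1 fails.

1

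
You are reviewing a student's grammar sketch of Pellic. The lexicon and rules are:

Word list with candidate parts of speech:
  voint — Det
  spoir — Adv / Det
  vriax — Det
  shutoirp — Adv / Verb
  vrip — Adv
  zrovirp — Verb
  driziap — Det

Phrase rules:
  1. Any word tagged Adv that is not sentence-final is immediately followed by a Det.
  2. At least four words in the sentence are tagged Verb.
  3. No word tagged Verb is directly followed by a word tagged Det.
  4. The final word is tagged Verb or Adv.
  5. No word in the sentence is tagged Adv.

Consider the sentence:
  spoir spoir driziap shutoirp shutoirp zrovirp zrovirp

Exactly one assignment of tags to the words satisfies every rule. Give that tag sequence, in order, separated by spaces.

Det Det Det Verb Verb Verb Verb

Candidates per position — 1:spoir {Adv,Det}; 2:spoir {Adv,Det}; 3:driziap {Det}; 4:shutoirp {Adv,Verb}; 5:shutoirp {Adv,Verb}; 6:zrovirp {Verb}; 7:zrovirp {Verb}.
Word 1 cannot be Adv — rule 5 would then fail for every completion. It is Det.
Word 2 cannot be Adv — rule 5 would then fail for every completion. It is Det.
Word 4 cannot be Adv — rule 1 would then fail for every completion. It is Verb.
Word 5 cannot be Adv — rule 1 would then fail for every completion. It is Verb.
So the tagging must be: Det Det Det Verb Verb Verb Verb.
Check: rule 1 ok; rule 2 ok; rule 3 ok; rule 4 ok; rule 5 ok.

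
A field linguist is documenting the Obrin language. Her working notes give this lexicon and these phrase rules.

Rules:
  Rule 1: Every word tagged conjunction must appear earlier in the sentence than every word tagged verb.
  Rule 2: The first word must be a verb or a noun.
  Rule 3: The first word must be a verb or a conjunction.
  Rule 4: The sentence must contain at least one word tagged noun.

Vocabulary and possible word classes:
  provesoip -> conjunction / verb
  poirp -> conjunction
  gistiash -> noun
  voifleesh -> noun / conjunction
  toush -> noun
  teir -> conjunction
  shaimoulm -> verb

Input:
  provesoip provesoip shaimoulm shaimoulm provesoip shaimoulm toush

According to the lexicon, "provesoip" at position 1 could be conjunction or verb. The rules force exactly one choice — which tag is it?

Candidates per position — 1:provesoip {conjunction,verb}; 2:provesoip {conjunction,verb}; 3:shaimoulm {verb}; 4:shaimoulm {verb}; 5:provesoip {conjunction,verb}; 6:shaimoulm {verb}; 7:toush {noun}.
At position 1, choosing conjunction makes rule 2 impossible to satisfy; hence verb.
At position 2, choosing conjunction makes rule 1 impossible to satisfy; hence verb.
At position 5, choosing conjunction makes rule 1 impossible to satisfy; hence verb.
The unique satisfying tagging is: verb verb verb verb verb verb noun.
Check: rule 1 ✓; rule 2 ✓; rule 3 ✓; rule 4 ✓.

verb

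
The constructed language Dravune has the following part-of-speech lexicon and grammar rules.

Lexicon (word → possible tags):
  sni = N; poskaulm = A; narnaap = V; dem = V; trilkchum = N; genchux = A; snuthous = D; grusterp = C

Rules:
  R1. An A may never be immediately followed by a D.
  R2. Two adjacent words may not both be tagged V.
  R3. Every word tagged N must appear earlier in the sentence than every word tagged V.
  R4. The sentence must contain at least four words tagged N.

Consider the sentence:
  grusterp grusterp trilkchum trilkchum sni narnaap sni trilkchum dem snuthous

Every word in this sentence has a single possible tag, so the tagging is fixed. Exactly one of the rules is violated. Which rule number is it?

3

Fixed tagging: C C N N N V N N V D.
Rule check: R1 holds, R2 holds, R3 violated, R4 holds.
Only rule 3 fails.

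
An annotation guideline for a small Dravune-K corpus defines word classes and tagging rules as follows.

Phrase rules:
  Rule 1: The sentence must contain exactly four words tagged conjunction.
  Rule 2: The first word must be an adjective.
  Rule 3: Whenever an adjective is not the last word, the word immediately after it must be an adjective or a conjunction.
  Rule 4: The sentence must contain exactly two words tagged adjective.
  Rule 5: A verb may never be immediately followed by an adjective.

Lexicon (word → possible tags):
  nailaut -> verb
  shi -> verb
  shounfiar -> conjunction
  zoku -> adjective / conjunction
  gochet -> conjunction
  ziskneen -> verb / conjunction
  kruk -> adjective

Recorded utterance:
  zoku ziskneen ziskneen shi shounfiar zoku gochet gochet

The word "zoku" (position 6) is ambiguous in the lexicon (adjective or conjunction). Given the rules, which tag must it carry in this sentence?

Candidates per position — 1:zoku {adjective,conjunction}; 2:ziskneen {verb,conjunction}; 3:ziskneen {verb,conjunction}; 4:shi {verb}; 5:shounfiar {conjunction}; 6:zoku {adjective,conjunction}; 7:gochet {conjunction}; 8:gochet {conjunction}.
Position 1: conjunction is ruled out by rule 2; that leaves adjective.
Position 2: verb is ruled out by rule 3; that leaves conjunction.
Position 3: conjunction is ruled out by rule 1; that leaves verb.
Position 6: conjunction is ruled out by rule 1; that leaves adjective.
The unique satisfying tagging is: adjective conjunction verb verb conjunction adjective conjunction conjunction.
Check: rule 1 satisfied; rule 2 satisfied; rule 3 satisfied; rule 4 satisfied; rule 5 satisfied.

adjective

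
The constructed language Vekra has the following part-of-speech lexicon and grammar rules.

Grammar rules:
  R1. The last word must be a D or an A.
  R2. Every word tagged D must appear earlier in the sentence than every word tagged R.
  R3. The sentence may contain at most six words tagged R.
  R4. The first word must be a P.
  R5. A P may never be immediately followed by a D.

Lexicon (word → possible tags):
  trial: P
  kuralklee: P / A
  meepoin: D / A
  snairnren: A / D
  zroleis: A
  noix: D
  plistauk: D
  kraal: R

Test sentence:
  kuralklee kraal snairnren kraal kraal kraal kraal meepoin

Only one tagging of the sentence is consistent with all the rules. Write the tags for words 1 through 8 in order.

P R A R R R R A

Candidates per position — 1:kuralklee {P,A}; 2:kraal {R}; 3:snairnren {A,D}; 4:kraal {R}; 5:kraal {R}; 6:kraal {R}; 7:kraal {R}; 8:meepoin {D,A}.
If word 1 were A, no tagging could satisfy rule 4; so word 1 is P.
If word 3 were D, no tagging could satisfy rule 2; so word 3 is A.
If word 8 were D, no tagging could satisfy rule 2; so word 8 is A.
So the tagging must be: P R A R R R R A.
Verifying each rule — rule 1 ✓; rule 2 ✓; rule 3 ✓; rule 4 ✓; rule 5 ✓.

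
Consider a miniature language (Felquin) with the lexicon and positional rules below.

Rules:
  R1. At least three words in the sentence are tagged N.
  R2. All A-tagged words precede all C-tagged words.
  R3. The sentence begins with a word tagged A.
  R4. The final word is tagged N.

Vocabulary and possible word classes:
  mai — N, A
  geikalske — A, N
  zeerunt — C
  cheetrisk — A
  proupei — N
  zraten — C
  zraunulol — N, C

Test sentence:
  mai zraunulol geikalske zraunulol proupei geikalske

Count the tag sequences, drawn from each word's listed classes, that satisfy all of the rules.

6

Candidates per position — 1:mai {N,A}; 2:zraunulol {N,C}; 3:geikalske {A,N}; 4:zraunulol {N,C}; 5:proupei {N}; 6:geikalske {A,N}.
There are 32 candidate sequences in total.
Checking each against the rules leaves 6 sequences.
Count = 6.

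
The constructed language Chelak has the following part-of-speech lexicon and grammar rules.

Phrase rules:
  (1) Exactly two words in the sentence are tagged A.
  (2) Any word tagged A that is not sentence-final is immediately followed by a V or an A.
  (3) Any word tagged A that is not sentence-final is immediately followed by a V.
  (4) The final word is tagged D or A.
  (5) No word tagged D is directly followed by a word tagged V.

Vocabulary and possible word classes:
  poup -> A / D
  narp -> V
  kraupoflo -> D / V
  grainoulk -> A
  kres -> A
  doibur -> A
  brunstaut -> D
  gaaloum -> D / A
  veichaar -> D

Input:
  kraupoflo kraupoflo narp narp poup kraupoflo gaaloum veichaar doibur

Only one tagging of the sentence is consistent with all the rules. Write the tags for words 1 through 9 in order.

Candidates per position — 1:kraupoflo {D,V}; 2:kraupoflo {D,V}; 3:narp {V}; 4:narp {V}; 5:poup {A,D}; 6:kraupoflo {D,V}; 7:gaaloum {D,A}; 8:veichaar {D}; 9:doibur {A}.
Word 1 cannot be D — rule 5 would then fail for every completion. It is V.
Word 2 cannot be D — rule 5 would then fail for every completion. It is V.
Word 7 cannot be A — rule 2 would then fail for every completion. It is D.
Word 5 cannot be D — rule 1 would then fail for every completion. It is A.
Word 6 cannot be D — rule 2 would then fail for every completion. It is V.
The only consistent sequence is: V V V V A V D D A.
Rule-by-rule: rule 1 ✓; rule 2 ✓; rule 3 ✓; rule 4 ✓; rule 5 ✓.

V V V V A V D D A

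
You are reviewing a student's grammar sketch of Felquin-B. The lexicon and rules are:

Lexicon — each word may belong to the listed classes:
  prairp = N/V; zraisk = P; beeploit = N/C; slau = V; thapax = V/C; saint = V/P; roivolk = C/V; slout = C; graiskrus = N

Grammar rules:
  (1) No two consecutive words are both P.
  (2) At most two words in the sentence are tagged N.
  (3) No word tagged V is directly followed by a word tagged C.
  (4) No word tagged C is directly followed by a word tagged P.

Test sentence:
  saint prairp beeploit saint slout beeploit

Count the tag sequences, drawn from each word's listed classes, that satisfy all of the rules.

Candidates per position — 1:saint {V,P}; 2:prairp {N,V}; 3:beeploit {N,C}; 4:saint {V,P}; 5:slout {C}; 6:beeploit {N,C}.
There are 32 candidate sequences in total.
Checking each against the rules leaves 6 sequences.
Count = 6.

6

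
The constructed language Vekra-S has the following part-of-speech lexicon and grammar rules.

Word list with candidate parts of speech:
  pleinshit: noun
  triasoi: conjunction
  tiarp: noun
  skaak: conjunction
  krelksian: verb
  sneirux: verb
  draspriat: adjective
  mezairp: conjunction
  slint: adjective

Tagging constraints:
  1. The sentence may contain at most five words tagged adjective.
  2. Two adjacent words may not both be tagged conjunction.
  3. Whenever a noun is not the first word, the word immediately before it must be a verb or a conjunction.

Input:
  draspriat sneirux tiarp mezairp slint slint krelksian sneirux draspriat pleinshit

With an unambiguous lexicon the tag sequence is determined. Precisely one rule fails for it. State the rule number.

3

Fixed tagging: adjective verb noun conjunction adjective adjective verb verb adjective noun.
Checking each rule: R1 ✓, R2 ✓, R3 ✗.
Only rule 3 fails.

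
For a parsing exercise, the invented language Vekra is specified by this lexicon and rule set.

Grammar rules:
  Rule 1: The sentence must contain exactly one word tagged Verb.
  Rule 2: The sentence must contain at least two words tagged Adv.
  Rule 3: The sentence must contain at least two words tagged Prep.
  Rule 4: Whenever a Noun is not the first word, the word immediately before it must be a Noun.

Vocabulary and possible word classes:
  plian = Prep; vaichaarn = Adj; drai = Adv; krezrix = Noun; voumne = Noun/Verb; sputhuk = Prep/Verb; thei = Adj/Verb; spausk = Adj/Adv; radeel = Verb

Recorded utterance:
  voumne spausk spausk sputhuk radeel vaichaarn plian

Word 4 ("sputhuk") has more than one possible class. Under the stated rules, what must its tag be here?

Candidates per position — 1:voumne {Noun,Verb}; 2:spausk {Adj,Adv}; 3:spausk {Adj,Adv}; 4:sputhuk {Prep,Verb}; 5:radeel {Verb}; 6:vaichaarn {Adj}; 7:plian {Prep}.
Position 1: tagging it Verb would leave rule 1 unsatisfiable, so it must be Noun.
Position 2: tagging it Adj would leave rule 2 unsatisfiable, so it must be Adv.
Position 3: tagging it Adj would leave rule 2 unsatisfiable, so it must be Adv.
Position 4: tagging it Verb would leave rule 1 unsatisfiable, so it must be Prep.
So the tagging must be: Noun Adv Adv Prep Verb Adj Prep.
Check: rule 1 holds; rule 2 holds; rule 3 holds; rule 4 holds.

Prep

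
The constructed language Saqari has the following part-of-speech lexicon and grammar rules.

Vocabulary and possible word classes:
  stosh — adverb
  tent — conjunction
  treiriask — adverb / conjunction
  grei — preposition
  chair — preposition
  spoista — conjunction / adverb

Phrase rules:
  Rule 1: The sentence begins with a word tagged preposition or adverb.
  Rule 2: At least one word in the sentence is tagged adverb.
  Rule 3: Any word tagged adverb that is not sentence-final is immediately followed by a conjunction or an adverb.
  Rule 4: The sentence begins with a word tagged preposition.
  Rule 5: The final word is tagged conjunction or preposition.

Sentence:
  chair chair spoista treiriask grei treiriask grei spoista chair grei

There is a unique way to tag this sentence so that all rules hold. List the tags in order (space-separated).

preposition preposition adverb conjunction preposition conjunction preposition conjunction preposition preposition

Candidates per position — 1:chair {preposition}; 2:chair {preposition}; 3:spoista {conjunction,adverb}; 4:treiriask {adverb,conjunction}; 5:grei {preposition}; 6:treiriask {adverb,conjunction}; 7:grei {preposition}; 8:spoista {conjunction,adverb}; 9:chair {preposition}; 10:grei {preposition}.
Position 4: tagging it adverb would leave rule 3 unsatisfiable, so it must be conjunction.
Position 6: tagging it adverb would leave rule 3 unsatisfiable, so it must be conjunction.
Position 8: tagging it adverb would leave rule 3 unsatisfiable, so it must be conjunction.
Position 3: tagging it conjunction would leave rule 2 unsatisfiable, so it must be adverb.
The only consistent sequence is: preposition preposition adverb conjunction preposition conjunction preposition conjunction preposition preposition.
Verifying each rule — rule 1 holds; rule 2 holds; rule 3 holds; rule 4 holds; rule 5 holds.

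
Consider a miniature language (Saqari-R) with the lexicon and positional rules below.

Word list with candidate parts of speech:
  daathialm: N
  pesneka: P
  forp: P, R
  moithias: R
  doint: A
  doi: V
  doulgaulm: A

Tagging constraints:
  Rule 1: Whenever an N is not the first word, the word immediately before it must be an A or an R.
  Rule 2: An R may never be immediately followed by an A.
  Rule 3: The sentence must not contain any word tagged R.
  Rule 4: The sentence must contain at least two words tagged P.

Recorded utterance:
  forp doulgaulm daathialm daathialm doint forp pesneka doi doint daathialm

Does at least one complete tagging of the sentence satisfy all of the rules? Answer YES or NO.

NO

Candidates per position — 1:forp {P,R}; 2:doulgaulm {A}; 3:daathialm {N}; 4:daathialm {N}; 5:doint {A}; 6:forp {P,R}; 7:pesneka {P}; 8:doi {V}; 9:doint {A}; 10:daathialm {N}.
Rule 1 cannot be satisfied by any choice of tags from the lexicon.
So there is no consistent tagging.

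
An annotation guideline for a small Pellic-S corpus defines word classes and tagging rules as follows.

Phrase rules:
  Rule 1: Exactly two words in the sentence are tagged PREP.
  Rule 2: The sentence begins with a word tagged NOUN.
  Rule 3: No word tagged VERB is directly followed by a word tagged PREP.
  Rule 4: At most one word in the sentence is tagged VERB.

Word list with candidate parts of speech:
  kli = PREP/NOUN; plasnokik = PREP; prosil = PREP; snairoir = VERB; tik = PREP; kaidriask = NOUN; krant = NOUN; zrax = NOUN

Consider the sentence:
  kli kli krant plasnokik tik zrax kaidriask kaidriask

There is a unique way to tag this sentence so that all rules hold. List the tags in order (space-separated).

Candidates per position — 1:kli {PREP,NOUN}; 2:kli {PREP,NOUN}; 3:krant {NOUN}; 4:plasnokik {PREP}; 5:tik {PREP}; 6:zrax {NOUN}; 7:kaidriask {NOUN}; 8:kaidriask {NOUN}.
At position 1, choosing PREP makes rule 1 impossible to satisfy; hence NOUN.
At position 2, choosing PREP makes rule 1 impossible to satisfy; hence NOUN.
The unique satisfying tagging is: NOUN NOUN NOUN PREP PREP NOUN NOUN NOUN.
Verifying each rule — rule 1 ✓; rule 2 ✓; rule 3 ✓; rule 4 ✓.

NOUN NOUN NOUN PREP PREP NOUN NOUN NOUN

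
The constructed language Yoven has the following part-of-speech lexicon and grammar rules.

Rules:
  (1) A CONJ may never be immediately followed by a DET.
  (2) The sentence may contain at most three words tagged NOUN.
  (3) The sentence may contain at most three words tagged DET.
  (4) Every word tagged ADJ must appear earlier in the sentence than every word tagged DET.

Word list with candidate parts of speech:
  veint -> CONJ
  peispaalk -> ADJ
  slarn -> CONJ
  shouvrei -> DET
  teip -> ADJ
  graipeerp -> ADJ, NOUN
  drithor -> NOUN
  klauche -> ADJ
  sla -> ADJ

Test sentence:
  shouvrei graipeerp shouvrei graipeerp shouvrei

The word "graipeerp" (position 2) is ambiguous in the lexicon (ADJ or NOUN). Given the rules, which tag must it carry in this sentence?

Candidates per position — 1:shouvrei {DET}; 2:graipeerp {ADJ,NOUN}; 3:shouvrei {DET}; 4:graipeerp {ADJ,NOUN}; 5:shouvrei {DET}.
At position 2, choosing ADJ makes rule 4 impossible to satisfy; hence NOUN.
At position 4, choosing ADJ makes rule 4 impossible to satisfy; hence NOUN.
So the tagging must be: DET NOUN DET NOUN DET.
Rule-by-rule: rule 1 holds; rule 2 holds; rule 3 holds; rule 4 holds.

NOUN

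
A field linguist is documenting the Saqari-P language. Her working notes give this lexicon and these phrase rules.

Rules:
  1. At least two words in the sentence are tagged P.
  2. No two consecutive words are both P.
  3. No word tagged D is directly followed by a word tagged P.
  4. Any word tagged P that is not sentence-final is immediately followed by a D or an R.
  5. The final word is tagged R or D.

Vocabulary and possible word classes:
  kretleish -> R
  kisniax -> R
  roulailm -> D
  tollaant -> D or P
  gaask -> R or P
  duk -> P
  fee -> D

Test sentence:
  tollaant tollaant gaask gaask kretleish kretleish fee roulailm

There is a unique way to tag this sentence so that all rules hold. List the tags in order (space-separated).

P D R P R R D D

Candidates per position — 1:tollaant {D,P}; 2:tollaant {D,P}; 3:gaask {R,P}; 4:gaask {R,P}; 5:kretleish {R}; 6:kretleish {R}; 7:fee {D}; 8:roulailm {D}.
The remaining ambiguous positions (1, 2, 3, 4) are resolved jointly — only one combination satisfies every rule.
So the tagging must be: P D R P R R D D.
Rule-by-rule: rule 1 ok; rule 2 ok; rule 3 ok; rule 4 ok; rule 5 ok.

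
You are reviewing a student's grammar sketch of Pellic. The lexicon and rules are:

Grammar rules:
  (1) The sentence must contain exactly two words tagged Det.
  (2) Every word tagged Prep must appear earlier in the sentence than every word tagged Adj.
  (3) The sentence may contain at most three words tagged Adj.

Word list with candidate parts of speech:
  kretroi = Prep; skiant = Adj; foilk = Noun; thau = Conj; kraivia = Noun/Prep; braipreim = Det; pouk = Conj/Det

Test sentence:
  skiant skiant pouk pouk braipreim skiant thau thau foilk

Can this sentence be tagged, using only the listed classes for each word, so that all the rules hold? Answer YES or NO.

YES

Candidates per position — 1:skiant {Adj}; 2:skiant {Adj}; 3:pouk {Conj,Det}; 4:pouk {Conj,Det}; 5:braipreim {Det}; 6:skiant {Adj}; 7:thau {Conj}; 8:thau {Conj}; 9:foilk {Noun}.
One satisfying assignment: Adj Adj Det Conj Det Adj Conj Conj Noun.
Check: rule 1 ok; rule 2 ok; rule 3 ok.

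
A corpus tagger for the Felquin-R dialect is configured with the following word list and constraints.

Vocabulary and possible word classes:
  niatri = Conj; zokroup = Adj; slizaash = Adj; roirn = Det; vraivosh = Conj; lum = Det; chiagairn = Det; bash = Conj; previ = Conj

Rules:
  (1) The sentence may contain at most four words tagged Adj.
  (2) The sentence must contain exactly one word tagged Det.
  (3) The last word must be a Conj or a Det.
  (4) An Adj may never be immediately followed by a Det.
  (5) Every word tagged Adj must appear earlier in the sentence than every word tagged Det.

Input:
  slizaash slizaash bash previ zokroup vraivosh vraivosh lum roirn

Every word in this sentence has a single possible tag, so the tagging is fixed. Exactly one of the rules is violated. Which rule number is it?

2

Fixed tagging: Adj Adj Conj Conj Adj Conj Conj Det Det.
Checking each rule: R1 ok, R2 fails, R3 ok, R4 ok, R5 ok.
Only rule 2 fails.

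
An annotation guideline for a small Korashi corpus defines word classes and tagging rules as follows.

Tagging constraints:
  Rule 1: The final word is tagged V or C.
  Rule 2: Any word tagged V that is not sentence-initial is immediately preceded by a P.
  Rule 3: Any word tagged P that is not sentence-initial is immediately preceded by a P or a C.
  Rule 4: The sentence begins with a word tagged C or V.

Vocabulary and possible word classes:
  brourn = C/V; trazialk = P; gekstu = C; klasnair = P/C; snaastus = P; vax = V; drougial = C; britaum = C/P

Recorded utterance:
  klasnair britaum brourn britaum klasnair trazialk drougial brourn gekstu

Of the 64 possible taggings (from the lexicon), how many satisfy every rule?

10

Candidates per position — 1:klasnair {P,C}; 2:britaum {C,P}; 3:brourn {C,V}; 4:britaum {C,P}; 5:klasnair {P,C}; 6:trazialk {P}; 7:drougial {C}; 8:brourn {C,V}; 9:gekstu {C}.
There are 64 candidate sequences in total.
Checking each against the rules leaves 10 sequences.
Count = 10.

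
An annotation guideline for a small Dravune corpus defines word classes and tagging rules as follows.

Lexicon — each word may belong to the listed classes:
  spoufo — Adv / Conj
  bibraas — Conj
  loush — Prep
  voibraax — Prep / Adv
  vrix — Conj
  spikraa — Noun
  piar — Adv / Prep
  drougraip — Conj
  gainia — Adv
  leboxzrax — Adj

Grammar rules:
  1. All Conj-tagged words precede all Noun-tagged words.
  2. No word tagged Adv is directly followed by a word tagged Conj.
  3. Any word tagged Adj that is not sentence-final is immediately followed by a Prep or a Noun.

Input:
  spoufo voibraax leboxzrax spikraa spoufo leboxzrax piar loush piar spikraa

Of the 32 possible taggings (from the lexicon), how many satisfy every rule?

8

Candidates per position — 1:spoufo {Adv,Conj}; 2:voibraax {Prep,Adv}; 3:leboxzrax {Adj}; 4:spikraa {Noun}; 5:spoufo {Adv,Conj}; 6:leboxzrax {Adj}; 7:piar {Adv,Prep}; 8:loush {Prep}; 9:piar {Adv,Prep}; 10:spikraa {Noun}.
There are 32 candidate sequences in total.
Checking each against the rules leaves 8 sequences.
Count = 8.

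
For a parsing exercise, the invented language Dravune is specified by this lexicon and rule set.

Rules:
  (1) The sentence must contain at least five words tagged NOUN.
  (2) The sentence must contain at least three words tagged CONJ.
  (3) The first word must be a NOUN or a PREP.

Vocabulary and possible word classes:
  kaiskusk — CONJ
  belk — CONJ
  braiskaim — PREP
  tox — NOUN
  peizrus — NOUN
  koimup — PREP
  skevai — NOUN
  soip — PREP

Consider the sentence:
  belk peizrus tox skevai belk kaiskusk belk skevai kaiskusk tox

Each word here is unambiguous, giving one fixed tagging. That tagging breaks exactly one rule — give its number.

3

Fixed tagging: CONJ NOUN NOUN NOUN CONJ CONJ CONJ NOUN CONJ NOUN.
Checking each rule: R1 ✓, R2 ✓, R3 ✗.
Only rule 3 fails.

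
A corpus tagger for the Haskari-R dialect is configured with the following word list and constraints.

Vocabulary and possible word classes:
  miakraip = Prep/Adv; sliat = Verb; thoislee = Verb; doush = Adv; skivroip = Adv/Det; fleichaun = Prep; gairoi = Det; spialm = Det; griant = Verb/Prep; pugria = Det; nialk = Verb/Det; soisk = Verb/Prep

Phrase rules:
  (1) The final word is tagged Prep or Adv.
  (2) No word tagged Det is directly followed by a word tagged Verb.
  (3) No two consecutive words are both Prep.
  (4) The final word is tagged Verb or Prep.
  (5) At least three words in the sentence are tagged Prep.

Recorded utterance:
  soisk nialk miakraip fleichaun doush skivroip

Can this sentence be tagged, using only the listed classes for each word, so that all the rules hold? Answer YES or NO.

NO

Candidates per position — 1:soisk {Verb,Prep}; 2:nialk {Verb,Det}; 3:miakraip {Prep,Adv}; 4:fleichaun {Prep}; 5:doush {Adv}; 6:skivroip {Adv,Det}.
Rule 4 cannot be satisfied by any choice of tags from the lexicon.
So there is no consistent tagging.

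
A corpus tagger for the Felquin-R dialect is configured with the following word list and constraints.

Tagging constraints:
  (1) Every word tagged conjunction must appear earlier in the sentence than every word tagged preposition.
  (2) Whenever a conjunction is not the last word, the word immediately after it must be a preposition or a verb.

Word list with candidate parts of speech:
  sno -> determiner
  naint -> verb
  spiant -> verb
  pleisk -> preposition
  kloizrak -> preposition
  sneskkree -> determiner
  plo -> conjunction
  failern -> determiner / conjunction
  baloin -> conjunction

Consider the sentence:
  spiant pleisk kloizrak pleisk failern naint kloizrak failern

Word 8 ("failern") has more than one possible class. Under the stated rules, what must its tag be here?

Candidates per position — 1:spiant {verb}; 2:pleisk {preposition}; 3:kloizrak {preposition}; 4:pleisk {preposition}; 5:failern {determiner,conjunction}; 6:naint {verb}; 7:kloizrak {preposition}; 8:failern {determiner,conjunction}.
If word 5 were conjunction, no tagging could satisfy rule 1; so word 5 is determiner.
If word 8 were conjunction, no tagging could satisfy rule 1; so word 8 is determiner.
The only consistent sequence is: verb preposition preposition preposition determiner verb preposition determiner.
Verifying each rule — rule 1 ok; rule 2 ok.

determiner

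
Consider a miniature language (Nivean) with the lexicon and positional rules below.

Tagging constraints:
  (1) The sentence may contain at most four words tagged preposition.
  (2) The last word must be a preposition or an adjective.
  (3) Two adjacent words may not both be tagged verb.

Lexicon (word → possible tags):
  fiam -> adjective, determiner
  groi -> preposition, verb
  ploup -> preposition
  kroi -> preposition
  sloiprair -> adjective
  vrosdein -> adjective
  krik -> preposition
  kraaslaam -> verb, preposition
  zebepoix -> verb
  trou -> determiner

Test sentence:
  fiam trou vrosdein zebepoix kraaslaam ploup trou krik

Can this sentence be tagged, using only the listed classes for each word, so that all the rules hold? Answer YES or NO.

YES

Candidates per position — 1:fiam {adjective,determiner}; 2:trou {determiner}; 3:vrosdein {adjective}; 4:zebepoix {verb}; 5:kraaslaam {verb,preposition}; 6:ploup {preposition}; 7:trou {determiner}; 8:krik {preposition}.
One satisfying assignment: adjective determiner adjective verb preposition preposition determiner preposition.
Checking: rule 1 satisfied; rule 2 satisfied; rule 3 satisfied.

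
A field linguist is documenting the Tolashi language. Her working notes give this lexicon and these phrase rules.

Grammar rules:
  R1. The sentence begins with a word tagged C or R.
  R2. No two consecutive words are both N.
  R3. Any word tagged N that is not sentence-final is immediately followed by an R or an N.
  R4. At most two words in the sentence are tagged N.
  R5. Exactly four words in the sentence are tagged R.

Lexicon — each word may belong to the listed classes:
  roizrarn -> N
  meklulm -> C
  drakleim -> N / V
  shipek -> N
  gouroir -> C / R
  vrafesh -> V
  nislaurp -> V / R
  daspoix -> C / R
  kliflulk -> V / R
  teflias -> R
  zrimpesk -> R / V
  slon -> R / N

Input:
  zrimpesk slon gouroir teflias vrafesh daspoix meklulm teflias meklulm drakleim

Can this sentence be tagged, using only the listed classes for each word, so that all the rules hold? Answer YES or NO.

YES

Candidates per position — 1:zrimpesk {R,V}; 2:slon {R,N}; 3:gouroir {C,R}; 4:teflias {R}; 5:vrafesh {V}; 6:daspoix {C,R}; 7:meklulm {C}; 8:teflias {R}; 9:meklulm {C}; 10:drakleim {N,V}.
One satisfying assignment: R R C R V C C R C N.
Verifying each rule — rule 1 holds; rule 2 holds; rule 3 holds; rule 4 holds; rule 5 holds.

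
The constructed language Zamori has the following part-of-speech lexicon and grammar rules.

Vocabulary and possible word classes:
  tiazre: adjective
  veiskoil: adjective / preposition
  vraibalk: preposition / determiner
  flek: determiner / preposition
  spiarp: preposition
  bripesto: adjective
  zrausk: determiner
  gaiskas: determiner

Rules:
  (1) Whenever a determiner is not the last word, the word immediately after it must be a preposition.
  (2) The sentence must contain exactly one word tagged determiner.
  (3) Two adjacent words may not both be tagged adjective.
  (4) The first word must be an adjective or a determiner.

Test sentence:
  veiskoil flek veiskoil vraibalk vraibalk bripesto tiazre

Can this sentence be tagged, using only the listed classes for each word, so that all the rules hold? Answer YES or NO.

NO

Candidates per position — 1:veiskoil {adjective,preposition}; 2:flek {determiner,preposition}; 3:veiskoil {adjective,preposition}; 4:vraibalk {preposition,determiner}; 5:vraibalk {preposition,determiner}; 6:bripesto {adjective}; 7:tiazre {adjective}.
Rule 3 cannot be satisfied by any choice of tags from the lexicon.
So there is no consistent tagging.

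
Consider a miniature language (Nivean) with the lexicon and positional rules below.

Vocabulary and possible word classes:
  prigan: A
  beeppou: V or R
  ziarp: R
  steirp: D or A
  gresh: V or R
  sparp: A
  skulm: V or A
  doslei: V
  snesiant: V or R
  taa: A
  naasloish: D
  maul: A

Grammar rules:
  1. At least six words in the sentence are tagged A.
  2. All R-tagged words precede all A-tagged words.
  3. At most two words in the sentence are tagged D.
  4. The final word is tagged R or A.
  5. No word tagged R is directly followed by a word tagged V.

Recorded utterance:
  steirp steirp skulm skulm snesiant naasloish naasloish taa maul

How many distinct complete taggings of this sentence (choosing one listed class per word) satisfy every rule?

1

Candidates per position — 1:steirp {D,A}; 2:steirp {D,A}; 3:skulm {V,A}; 4:skulm {V,A}; 5:snesiant {V,R}; 6:naasloish {D}; 7:naasloish {D}; 8:taa {A}; 9:maul {A}.
There are 32 candidate sequences in total.
The sequences that satisfy every rule: A A A A V D D A A.
Count = 1.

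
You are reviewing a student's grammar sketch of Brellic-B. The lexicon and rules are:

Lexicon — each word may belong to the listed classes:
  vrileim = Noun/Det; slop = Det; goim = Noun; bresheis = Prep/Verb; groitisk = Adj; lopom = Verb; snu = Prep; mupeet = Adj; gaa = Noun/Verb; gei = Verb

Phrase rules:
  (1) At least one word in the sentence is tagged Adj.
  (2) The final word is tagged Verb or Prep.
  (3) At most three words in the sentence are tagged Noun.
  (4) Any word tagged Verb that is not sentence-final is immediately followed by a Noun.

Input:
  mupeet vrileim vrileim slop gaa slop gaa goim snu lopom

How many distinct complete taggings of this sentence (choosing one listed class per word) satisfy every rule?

4

Candidates per position — 1:mupeet {Adj}; 2:vrileim {Noun,Det}; 3:vrileim {Noun,Det}; 4:slop {Det}; 5:gaa {Noun,Verb}; 6:slop {Det}; 7:gaa {Noun,Verb}; 8:goim {Noun}; 9:snu {Prep}; 10:lopom {Verb}.
There are 16 candidate sequences in total.
The sequences that satisfy every rule: Adj Noun Det Det Noun Det Verb Noun Prep Verb; Adj Det Noun Det Noun Det Verb Noun Prep Verb; Adj Det Det Det Noun Det Noun Noun Prep Verb; Adj Det Det Det Noun Det Verb Noun Prep Verb.
Count = 4.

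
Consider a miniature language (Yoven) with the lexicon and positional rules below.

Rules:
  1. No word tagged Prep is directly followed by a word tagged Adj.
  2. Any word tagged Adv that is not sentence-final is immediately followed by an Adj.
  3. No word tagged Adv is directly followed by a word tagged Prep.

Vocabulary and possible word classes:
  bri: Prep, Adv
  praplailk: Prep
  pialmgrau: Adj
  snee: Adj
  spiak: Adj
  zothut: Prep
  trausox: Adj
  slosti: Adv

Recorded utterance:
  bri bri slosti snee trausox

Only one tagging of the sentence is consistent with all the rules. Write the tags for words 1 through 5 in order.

Prep Prep Adv Adj Adj

Candidates per position — 1:bri {Prep,Adv}; 2:bri {Prep,Adv}; 3:slosti {Adv}; 4:snee {Adj}; 5:trausox {Adj}.
If word 1 were Adv, no tagging could satisfy rule 2; so word 1 is Prep.
If word 2 were Adv, no tagging could satisfy rule 2; so word 2 is Prep.
The unique satisfying tagging is: Prep Prep Adv Adj Adj.
Checking: rule 1 satisfied; rule 2 satisfied; rule 3 satisfied.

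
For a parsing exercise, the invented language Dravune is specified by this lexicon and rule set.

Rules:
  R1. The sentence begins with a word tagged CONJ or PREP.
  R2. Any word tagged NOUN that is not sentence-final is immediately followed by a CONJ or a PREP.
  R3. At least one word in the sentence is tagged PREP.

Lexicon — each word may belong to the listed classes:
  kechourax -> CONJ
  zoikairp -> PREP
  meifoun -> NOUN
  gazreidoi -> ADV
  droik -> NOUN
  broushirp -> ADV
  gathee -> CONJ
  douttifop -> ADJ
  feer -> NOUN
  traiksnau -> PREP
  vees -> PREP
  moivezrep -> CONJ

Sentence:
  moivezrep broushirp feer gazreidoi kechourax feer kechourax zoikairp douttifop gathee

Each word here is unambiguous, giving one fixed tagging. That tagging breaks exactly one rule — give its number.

2

Fixed tagging: CONJ ADV NOUN ADV CONJ NOUN CONJ PREP ADJ CONJ.
Applying the rules: R1 holds, R2 violated, R3 holds.
Only rule 2 fails.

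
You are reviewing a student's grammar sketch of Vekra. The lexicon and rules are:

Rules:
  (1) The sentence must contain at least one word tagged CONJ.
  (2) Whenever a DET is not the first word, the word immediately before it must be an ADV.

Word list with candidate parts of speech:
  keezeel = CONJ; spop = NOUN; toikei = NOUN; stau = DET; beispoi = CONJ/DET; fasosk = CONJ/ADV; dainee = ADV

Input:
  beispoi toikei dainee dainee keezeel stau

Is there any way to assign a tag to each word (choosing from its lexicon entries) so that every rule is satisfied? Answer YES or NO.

NO

Candidates per position — 1:beispoi {CONJ,DET}; 2:toikei {NOUN}; 3:dainee {ADV}; 4:dainee {ADV}; 5:keezeel {CONJ}; 6:stau {DET}.
Rule 2 cannot be satisfied by any choice of tags from the lexicon.
So there is no consistent tagging.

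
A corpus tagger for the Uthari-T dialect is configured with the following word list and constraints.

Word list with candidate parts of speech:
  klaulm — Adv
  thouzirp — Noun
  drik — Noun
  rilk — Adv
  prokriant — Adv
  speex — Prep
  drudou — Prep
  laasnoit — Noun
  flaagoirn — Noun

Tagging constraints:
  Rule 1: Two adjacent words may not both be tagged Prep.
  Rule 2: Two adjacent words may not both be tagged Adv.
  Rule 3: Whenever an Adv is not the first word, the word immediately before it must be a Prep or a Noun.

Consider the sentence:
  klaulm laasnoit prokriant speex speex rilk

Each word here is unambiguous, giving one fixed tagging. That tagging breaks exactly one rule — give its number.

1

Fixed tagging: Adv Noun Adv Prep Prep Adv.
Checking each rule: R1 violated, R2 holds, R3 holds.
Only rule 1 fails.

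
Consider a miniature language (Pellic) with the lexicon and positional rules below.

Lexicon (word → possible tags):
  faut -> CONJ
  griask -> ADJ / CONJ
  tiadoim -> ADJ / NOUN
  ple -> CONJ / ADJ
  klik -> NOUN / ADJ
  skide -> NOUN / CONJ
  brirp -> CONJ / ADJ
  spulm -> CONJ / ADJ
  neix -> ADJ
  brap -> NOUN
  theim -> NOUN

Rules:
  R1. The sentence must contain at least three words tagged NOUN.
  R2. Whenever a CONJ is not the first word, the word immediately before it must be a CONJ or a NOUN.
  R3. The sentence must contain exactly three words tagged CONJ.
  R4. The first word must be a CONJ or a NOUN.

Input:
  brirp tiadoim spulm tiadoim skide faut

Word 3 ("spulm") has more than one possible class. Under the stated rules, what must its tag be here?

CONJ

Candidates per position — 1:brirp {CONJ,ADJ}; 2:tiadoim {ADJ,NOUN}; 3:spulm {CONJ,ADJ}; 4:tiadoim {ADJ,NOUN}; 5:skide {NOUN,CONJ}; 6:faut {CONJ}.
At position 1, choosing ADJ makes rule 4 impossible to satisfy; hence CONJ.
At position 2, choosing ADJ makes rule 1 impossible to satisfy; hence NOUN.
At position 4, choosing ADJ makes rule 1 impossible to satisfy; hence NOUN.
At position 5, choosing CONJ makes rule 1 impossible to satisfy; hence NOUN.
At position 3, choosing ADJ makes rule 3 impossible to satisfy; hence CONJ.
That leaves exactly one tagging: CONJ NOUN CONJ NOUN NOUN CONJ.
Rule-by-rule: rule 1 satisfied; rule 2 satisfied; rule 3 satisfied; rule 4 satisfied.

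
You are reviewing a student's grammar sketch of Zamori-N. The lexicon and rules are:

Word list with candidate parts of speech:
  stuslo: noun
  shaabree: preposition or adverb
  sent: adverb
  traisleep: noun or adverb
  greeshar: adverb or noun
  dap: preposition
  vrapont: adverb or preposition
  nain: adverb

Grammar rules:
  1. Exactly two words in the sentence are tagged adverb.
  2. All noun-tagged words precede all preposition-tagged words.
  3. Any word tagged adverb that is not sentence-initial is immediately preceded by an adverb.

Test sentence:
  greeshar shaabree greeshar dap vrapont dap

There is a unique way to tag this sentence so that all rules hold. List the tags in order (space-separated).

Candidates per position — 1:greeshar {adverb,noun}; 2:shaabree {preposition,adverb}; 3:greeshar {adverb,noun}; 4:dap {preposition}; 5:vrapont {adverb,preposition}; 6:dap {preposition}.
At position 5, choosing adverb makes rule 3 impossible to satisfy; hence preposition.
The remaining ambiguous positions (1, 2, 3) are resolved jointly — only one combination satisfies every rule.
That leaves exactly one tagging: adverb adverb noun preposition preposition preposition.
Checking: rule 1 satisfied; rule 2 satisfied; rule 3 satisfied.

adverb adverb noun preposition preposition preposition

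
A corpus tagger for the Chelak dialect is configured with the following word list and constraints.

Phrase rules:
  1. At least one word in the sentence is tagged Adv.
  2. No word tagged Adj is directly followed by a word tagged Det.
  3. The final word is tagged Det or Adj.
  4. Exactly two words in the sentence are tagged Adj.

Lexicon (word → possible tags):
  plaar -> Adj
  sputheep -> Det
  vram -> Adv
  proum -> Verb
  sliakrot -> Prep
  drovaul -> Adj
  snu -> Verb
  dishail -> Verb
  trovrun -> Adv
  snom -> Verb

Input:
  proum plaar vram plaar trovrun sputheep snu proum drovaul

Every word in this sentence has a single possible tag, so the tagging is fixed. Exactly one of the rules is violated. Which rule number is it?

4

Fixed tagging: Verb Adj Adv Adj Adv Det Verb Verb Adj.
Rule check: R1 ✓, R2 ✓, R3 ✓, R4 ✗.
Only rule 4 fails.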